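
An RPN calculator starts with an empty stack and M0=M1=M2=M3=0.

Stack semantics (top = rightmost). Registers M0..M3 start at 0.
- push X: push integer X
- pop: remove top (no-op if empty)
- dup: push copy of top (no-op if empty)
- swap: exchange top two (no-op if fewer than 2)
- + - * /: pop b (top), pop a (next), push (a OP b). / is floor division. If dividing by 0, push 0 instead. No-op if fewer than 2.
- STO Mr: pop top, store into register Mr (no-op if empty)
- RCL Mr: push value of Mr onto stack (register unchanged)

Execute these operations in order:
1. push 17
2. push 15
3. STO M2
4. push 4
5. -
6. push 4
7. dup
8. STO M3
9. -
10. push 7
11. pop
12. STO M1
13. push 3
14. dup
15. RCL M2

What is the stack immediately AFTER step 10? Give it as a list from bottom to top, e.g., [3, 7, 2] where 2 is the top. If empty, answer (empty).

After op 1 (push 17): stack=[17] mem=[0,0,0,0]
After op 2 (push 15): stack=[17,15] mem=[0,0,0,0]
After op 3 (STO M2): stack=[17] mem=[0,0,15,0]
After op 4 (push 4): stack=[17,4] mem=[0,0,15,0]
After op 5 (-): stack=[13] mem=[0,0,15,0]
After op 6 (push 4): stack=[13,4] mem=[0,0,15,0]
After op 7 (dup): stack=[13,4,4] mem=[0,0,15,0]
After op 8 (STO M3): stack=[13,4] mem=[0,0,15,4]
After op 9 (-): stack=[9] mem=[0,0,15,4]
After op 10 (push 7): stack=[9,7] mem=[0,0,15,4]

[9, 7]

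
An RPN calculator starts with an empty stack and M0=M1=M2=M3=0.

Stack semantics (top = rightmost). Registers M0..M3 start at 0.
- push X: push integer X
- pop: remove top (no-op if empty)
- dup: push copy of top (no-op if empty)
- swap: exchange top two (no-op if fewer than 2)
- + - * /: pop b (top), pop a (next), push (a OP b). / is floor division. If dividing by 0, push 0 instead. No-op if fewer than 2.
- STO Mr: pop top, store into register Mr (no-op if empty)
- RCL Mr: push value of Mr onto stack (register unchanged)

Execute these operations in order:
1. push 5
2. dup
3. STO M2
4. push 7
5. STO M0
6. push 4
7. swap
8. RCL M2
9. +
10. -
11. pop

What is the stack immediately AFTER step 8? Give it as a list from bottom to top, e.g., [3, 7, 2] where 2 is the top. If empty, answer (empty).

After op 1 (push 5): stack=[5] mem=[0,0,0,0]
After op 2 (dup): stack=[5,5] mem=[0,0,0,0]
After op 3 (STO M2): stack=[5] mem=[0,0,5,0]
After op 4 (push 7): stack=[5,7] mem=[0,0,5,0]
After op 5 (STO M0): stack=[5] mem=[7,0,5,0]
After op 6 (push 4): stack=[5,4] mem=[7,0,5,0]
After op 7 (swap): stack=[4,5] mem=[7,0,5,0]
After op 8 (RCL M2): stack=[4,5,5] mem=[7,0,5,0]

[4, 5, 5]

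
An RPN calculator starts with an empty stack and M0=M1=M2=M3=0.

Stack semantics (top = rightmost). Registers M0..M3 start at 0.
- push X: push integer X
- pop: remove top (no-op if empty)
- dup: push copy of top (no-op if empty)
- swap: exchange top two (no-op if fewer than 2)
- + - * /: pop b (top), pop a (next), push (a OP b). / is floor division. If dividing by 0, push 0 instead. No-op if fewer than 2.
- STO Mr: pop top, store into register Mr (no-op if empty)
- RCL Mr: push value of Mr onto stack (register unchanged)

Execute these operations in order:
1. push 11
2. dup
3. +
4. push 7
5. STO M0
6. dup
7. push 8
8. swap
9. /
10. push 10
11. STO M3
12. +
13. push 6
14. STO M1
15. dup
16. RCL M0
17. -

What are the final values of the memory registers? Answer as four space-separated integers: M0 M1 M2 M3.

Answer: 7 6 0 10

Derivation:
After op 1 (push 11): stack=[11] mem=[0,0,0,0]
After op 2 (dup): stack=[11,11] mem=[0,0,0,0]
After op 3 (+): stack=[22] mem=[0,0,0,0]
After op 4 (push 7): stack=[22,7] mem=[0,0,0,0]
After op 5 (STO M0): stack=[22] mem=[7,0,0,0]
After op 6 (dup): stack=[22,22] mem=[7,0,0,0]
After op 7 (push 8): stack=[22,22,8] mem=[7,0,0,0]
After op 8 (swap): stack=[22,8,22] mem=[7,0,0,0]
After op 9 (/): stack=[22,0] mem=[7,0,0,0]
After op 10 (push 10): stack=[22,0,10] mem=[7,0,0,0]
After op 11 (STO M3): stack=[22,0] mem=[7,0,0,10]
After op 12 (+): stack=[22] mem=[7,0,0,10]
After op 13 (push 6): stack=[22,6] mem=[7,0,0,10]
After op 14 (STO M1): stack=[22] mem=[7,6,0,10]
After op 15 (dup): stack=[22,22] mem=[7,6,0,10]
After op 16 (RCL M0): stack=[22,22,7] mem=[7,6,0,10]
After op 17 (-): stack=[22,15] mem=[7,6,0,10]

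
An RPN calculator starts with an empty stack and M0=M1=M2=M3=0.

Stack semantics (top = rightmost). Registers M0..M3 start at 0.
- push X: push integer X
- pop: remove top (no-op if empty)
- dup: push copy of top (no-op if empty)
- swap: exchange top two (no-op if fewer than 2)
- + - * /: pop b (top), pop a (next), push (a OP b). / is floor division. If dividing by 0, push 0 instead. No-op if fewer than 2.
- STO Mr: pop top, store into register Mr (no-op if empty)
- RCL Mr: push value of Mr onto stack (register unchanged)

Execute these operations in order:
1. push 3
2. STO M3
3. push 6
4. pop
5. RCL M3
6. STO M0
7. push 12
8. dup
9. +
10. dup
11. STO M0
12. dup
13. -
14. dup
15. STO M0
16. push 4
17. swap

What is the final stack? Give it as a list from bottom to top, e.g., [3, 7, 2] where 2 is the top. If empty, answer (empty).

After op 1 (push 3): stack=[3] mem=[0,0,0,0]
After op 2 (STO M3): stack=[empty] mem=[0,0,0,3]
After op 3 (push 6): stack=[6] mem=[0,0,0,3]
After op 4 (pop): stack=[empty] mem=[0,0,0,3]
After op 5 (RCL M3): stack=[3] mem=[0,0,0,3]
After op 6 (STO M0): stack=[empty] mem=[3,0,0,3]
After op 7 (push 12): stack=[12] mem=[3,0,0,3]
After op 8 (dup): stack=[12,12] mem=[3,0,0,3]
After op 9 (+): stack=[24] mem=[3,0,0,3]
After op 10 (dup): stack=[24,24] mem=[3,0,0,3]
After op 11 (STO M0): stack=[24] mem=[24,0,0,3]
After op 12 (dup): stack=[24,24] mem=[24,0,0,3]
After op 13 (-): stack=[0] mem=[24,0,0,3]
After op 14 (dup): stack=[0,0] mem=[24,0,0,3]
After op 15 (STO M0): stack=[0] mem=[0,0,0,3]
After op 16 (push 4): stack=[0,4] mem=[0,0,0,3]
After op 17 (swap): stack=[4,0] mem=[0,0,0,3]

Answer: [4, 0]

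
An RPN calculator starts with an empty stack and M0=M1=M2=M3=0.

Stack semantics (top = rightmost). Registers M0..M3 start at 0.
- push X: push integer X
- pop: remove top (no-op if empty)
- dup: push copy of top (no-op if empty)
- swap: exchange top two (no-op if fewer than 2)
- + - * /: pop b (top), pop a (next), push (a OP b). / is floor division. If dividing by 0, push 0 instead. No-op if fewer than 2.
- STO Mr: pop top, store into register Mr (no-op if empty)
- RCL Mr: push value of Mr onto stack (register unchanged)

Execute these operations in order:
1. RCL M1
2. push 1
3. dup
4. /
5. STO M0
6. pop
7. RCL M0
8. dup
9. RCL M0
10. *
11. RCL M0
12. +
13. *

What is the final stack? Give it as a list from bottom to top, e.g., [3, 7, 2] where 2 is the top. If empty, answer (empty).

Answer: [2]

Derivation:
After op 1 (RCL M1): stack=[0] mem=[0,0,0,0]
After op 2 (push 1): stack=[0,1] mem=[0,0,0,0]
After op 3 (dup): stack=[0,1,1] mem=[0,0,0,0]
After op 4 (/): stack=[0,1] mem=[0,0,0,0]
After op 5 (STO M0): stack=[0] mem=[1,0,0,0]
After op 6 (pop): stack=[empty] mem=[1,0,0,0]
After op 7 (RCL M0): stack=[1] mem=[1,0,0,0]
After op 8 (dup): stack=[1,1] mem=[1,0,0,0]
After op 9 (RCL M0): stack=[1,1,1] mem=[1,0,0,0]
After op 10 (*): stack=[1,1] mem=[1,0,0,0]
After op 11 (RCL M0): stack=[1,1,1] mem=[1,0,0,0]
After op 12 (+): stack=[1,2] mem=[1,0,0,0]
After op 13 (*): stack=[2] mem=[1,0,0,0]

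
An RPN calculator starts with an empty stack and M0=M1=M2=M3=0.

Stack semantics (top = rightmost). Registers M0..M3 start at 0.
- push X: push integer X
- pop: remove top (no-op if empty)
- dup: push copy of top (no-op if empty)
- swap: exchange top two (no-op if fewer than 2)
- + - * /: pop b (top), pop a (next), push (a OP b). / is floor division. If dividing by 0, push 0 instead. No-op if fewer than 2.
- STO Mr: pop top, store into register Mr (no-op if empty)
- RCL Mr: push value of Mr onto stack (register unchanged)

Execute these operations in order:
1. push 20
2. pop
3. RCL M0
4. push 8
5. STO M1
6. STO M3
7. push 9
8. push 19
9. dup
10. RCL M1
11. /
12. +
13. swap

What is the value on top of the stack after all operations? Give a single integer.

Answer: 9

Derivation:
After op 1 (push 20): stack=[20] mem=[0,0,0,0]
After op 2 (pop): stack=[empty] mem=[0,0,0,0]
After op 3 (RCL M0): stack=[0] mem=[0,0,0,0]
After op 4 (push 8): stack=[0,8] mem=[0,0,0,0]
After op 5 (STO M1): stack=[0] mem=[0,8,0,0]
After op 6 (STO M3): stack=[empty] mem=[0,8,0,0]
After op 7 (push 9): stack=[9] mem=[0,8,0,0]
After op 8 (push 19): stack=[9,19] mem=[0,8,0,0]
After op 9 (dup): stack=[9,19,19] mem=[0,8,0,0]
After op 10 (RCL M1): stack=[9,19,19,8] mem=[0,8,0,0]
After op 11 (/): stack=[9,19,2] mem=[0,8,0,0]
After op 12 (+): stack=[9,21] mem=[0,8,0,0]
After op 13 (swap): stack=[21,9] mem=[0,8,0,0]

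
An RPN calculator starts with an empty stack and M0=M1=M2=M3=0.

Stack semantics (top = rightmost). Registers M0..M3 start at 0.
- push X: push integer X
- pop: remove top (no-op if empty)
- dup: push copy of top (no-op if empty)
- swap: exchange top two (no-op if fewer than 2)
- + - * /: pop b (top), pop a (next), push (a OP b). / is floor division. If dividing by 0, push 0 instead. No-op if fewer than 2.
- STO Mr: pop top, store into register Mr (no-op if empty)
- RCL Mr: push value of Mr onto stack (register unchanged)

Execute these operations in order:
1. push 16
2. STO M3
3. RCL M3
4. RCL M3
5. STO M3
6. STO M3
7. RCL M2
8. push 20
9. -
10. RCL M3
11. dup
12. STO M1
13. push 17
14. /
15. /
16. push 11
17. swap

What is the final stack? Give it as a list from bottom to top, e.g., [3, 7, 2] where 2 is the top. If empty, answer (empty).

After op 1 (push 16): stack=[16] mem=[0,0,0,0]
After op 2 (STO M3): stack=[empty] mem=[0,0,0,16]
After op 3 (RCL M3): stack=[16] mem=[0,0,0,16]
After op 4 (RCL M3): stack=[16,16] mem=[0,0,0,16]
After op 5 (STO M3): stack=[16] mem=[0,0,0,16]
After op 6 (STO M3): stack=[empty] mem=[0,0,0,16]
After op 7 (RCL M2): stack=[0] mem=[0,0,0,16]
After op 8 (push 20): stack=[0,20] mem=[0,0,0,16]
After op 9 (-): stack=[-20] mem=[0,0,0,16]
After op 10 (RCL M3): stack=[-20,16] mem=[0,0,0,16]
After op 11 (dup): stack=[-20,16,16] mem=[0,0,0,16]
After op 12 (STO M1): stack=[-20,16] mem=[0,16,0,16]
After op 13 (push 17): stack=[-20,16,17] mem=[0,16,0,16]
After op 14 (/): stack=[-20,0] mem=[0,16,0,16]
After op 15 (/): stack=[0] mem=[0,16,0,16]
After op 16 (push 11): stack=[0,11] mem=[0,16,0,16]
After op 17 (swap): stack=[11,0] mem=[0,16,0,16]

Answer: [11, 0]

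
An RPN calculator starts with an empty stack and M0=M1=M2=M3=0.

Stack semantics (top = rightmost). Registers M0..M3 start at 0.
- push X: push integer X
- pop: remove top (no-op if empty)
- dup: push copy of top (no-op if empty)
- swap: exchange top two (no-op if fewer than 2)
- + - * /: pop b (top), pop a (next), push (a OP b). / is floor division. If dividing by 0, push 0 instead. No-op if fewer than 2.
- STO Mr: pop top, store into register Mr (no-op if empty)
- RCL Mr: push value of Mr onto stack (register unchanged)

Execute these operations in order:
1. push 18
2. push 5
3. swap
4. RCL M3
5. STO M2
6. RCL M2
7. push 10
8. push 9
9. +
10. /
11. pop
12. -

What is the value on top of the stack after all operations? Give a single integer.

After op 1 (push 18): stack=[18] mem=[0,0,0,0]
After op 2 (push 5): stack=[18,5] mem=[0,0,0,0]
After op 3 (swap): stack=[5,18] mem=[0,0,0,0]
After op 4 (RCL M3): stack=[5,18,0] mem=[0,0,0,0]
After op 5 (STO M2): stack=[5,18] mem=[0,0,0,0]
After op 6 (RCL M2): stack=[5,18,0] mem=[0,0,0,0]
After op 7 (push 10): stack=[5,18,0,10] mem=[0,0,0,0]
After op 8 (push 9): stack=[5,18,0,10,9] mem=[0,0,0,0]
After op 9 (+): stack=[5,18,0,19] mem=[0,0,0,0]
After op 10 (/): stack=[5,18,0] mem=[0,0,0,0]
After op 11 (pop): stack=[5,18] mem=[0,0,0,0]
After op 12 (-): stack=[-13] mem=[0,0,0,0]

Answer: -13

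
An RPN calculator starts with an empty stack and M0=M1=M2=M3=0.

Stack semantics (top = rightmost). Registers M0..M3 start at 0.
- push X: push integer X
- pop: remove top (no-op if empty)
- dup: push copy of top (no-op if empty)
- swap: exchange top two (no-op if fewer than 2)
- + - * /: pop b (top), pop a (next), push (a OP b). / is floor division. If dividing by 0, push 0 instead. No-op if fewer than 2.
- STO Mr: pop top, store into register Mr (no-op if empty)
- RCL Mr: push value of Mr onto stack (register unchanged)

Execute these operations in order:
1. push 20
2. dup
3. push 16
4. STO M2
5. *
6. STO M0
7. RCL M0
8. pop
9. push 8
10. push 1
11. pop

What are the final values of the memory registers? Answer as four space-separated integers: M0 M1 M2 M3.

After op 1 (push 20): stack=[20] mem=[0,0,0,0]
After op 2 (dup): stack=[20,20] mem=[0,0,0,0]
After op 3 (push 16): stack=[20,20,16] mem=[0,0,0,0]
After op 4 (STO M2): stack=[20,20] mem=[0,0,16,0]
After op 5 (*): stack=[400] mem=[0,0,16,0]
After op 6 (STO M0): stack=[empty] mem=[400,0,16,0]
After op 7 (RCL M0): stack=[400] mem=[400,0,16,0]
After op 8 (pop): stack=[empty] mem=[400,0,16,0]
After op 9 (push 8): stack=[8] mem=[400,0,16,0]
After op 10 (push 1): stack=[8,1] mem=[400,0,16,0]
After op 11 (pop): stack=[8] mem=[400,0,16,0]

Answer: 400 0 16 0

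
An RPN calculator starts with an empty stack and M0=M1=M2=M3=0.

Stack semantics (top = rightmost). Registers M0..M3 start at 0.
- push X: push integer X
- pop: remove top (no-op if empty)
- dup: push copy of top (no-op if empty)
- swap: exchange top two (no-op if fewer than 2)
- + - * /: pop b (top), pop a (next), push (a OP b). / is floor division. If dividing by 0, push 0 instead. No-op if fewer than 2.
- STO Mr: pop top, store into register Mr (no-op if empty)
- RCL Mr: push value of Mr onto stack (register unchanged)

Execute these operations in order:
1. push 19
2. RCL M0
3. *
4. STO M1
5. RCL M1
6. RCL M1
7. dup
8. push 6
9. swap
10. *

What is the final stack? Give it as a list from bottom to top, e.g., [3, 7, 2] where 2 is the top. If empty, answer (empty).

After op 1 (push 19): stack=[19] mem=[0,0,0,0]
After op 2 (RCL M0): stack=[19,0] mem=[0,0,0,0]
After op 3 (*): stack=[0] mem=[0,0,0,0]
After op 4 (STO M1): stack=[empty] mem=[0,0,0,0]
After op 5 (RCL M1): stack=[0] mem=[0,0,0,0]
After op 6 (RCL M1): stack=[0,0] mem=[0,0,0,0]
After op 7 (dup): stack=[0,0,0] mem=[0,0,0,0]
After op 8 (push 6): stack=[0,0,0,6] mem=[0,0,0,0]
After op 9 (swap): stack=[0,0,6,0] mem=[0,0,0,0]
After op 10 (*): stack=[0,0,0] mem=[0,0,0,0]

Answer: [0, 0, 0]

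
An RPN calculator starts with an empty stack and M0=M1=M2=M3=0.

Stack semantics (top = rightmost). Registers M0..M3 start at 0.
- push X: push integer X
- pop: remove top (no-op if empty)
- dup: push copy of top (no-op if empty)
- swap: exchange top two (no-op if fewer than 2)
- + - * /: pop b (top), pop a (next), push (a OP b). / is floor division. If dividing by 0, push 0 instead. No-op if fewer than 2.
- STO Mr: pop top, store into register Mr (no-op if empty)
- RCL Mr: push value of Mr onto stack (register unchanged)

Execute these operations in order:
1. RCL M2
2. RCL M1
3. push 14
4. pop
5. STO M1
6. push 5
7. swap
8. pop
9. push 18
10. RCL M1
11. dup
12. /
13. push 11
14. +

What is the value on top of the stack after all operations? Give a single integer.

Answer: 11

Derivation:
After op 1 (RCL M2): stack=[0] mem=[0,0,0,0]
After op 2 (RCL M1): stack=[0,0] mem=[0,0,0,0]
After op 3 (push 14): stack=[0,0,14] mem=[0,0,0,0]
After op 4 (pop): stack=[0,0] mem=[0,0,0,0]
After op 5 (STO M1): stack=[0] mem=[0,0,0,0]
After op 6 (push 5): stack=[0,5] mem=[0,0,0,0]
After op 7 (swap): stack=[5,0] mem=[0,0,0,0]
After op 8 (pop): stack=[5] mem=[0,0,0,0]
After op 9 (push 18): stack=[5,18] mem=[0,0,0,0]
After op 10 (RCL M1): stack=[5,18,0] mem=[0,0,0,0]
After op 11 (dup): stack=[5,18,0,0] mem=[0,0,0,0]
After op 12 (/): stack=[5,18,0] mem=[0,0,0,0]
After op 13 (push 11): stack=[5,18,0,11] mem=[0,0,0,0]
After op 14 (+): stack=[5,18,11] mem=[0,0,0,0]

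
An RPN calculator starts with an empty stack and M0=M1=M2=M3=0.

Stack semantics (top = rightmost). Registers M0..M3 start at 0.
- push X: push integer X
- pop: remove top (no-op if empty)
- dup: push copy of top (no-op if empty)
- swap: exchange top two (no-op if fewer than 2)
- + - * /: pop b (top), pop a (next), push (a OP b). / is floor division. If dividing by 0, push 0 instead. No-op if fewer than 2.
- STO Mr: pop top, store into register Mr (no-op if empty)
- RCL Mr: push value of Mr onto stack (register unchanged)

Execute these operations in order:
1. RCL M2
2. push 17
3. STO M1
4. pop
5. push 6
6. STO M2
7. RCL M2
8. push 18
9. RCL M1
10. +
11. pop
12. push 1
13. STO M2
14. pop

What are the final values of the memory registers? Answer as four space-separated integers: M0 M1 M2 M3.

Answer: 0 17 1 0

Derivation:
After op 1 (RCL M2): stack=[0] mem=[0,0,0,0]
After op 2 (push 17): stack=[0,17] mem=[0,0,0,0]
After op 3 (STO M1): stack=[0] mem=[0,17,0,0]
After op 4 (pop): stack=[empty] mem=[0,17,0,0]
After op 5 (push 6): stack=[6] mem=[0,17,0,0]
After op 6 (STO M2): stack=[empty] mem=[0,17,6,0]
After op 7 (RCL M2): stack=[6] mem=[0,17,6,0]
After op 8 (push 18): stack=[6,18] mem=[0,17,6,0]
After op 9 (RCL M1): stack=[6,18,17] mem=[0,17,6,0]
After op 10 (+): stack=[6,35] mem=[0,17,6,0]
After op 11 (pop): stack=[6] mem=[0,17,6,0]
After op 12 (push 1): stack=[6,1] mem=[0,17,6,0]
After op 13 (STO M2): stack=[6] mem=[0,17,1,0]
After op 14 (pop): stack=[empty] mem=[0,17,1,0]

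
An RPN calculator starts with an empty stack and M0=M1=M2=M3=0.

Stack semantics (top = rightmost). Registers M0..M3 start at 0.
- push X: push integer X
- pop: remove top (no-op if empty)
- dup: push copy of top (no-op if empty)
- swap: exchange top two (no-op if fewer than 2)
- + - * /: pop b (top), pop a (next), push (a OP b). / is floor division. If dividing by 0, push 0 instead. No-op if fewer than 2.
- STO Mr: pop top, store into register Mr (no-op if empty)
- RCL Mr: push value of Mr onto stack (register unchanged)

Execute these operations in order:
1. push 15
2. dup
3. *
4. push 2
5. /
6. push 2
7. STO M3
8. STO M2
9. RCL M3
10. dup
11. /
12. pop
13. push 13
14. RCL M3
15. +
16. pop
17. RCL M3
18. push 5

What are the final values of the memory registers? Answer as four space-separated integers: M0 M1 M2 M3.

After op 1 (push 15): stack=[15] mem=[0,0,0,0]
After op 2 (dup): stack=[15,15] mem=[0,0,0,0]
After op 3 (*): stack=[225] mem=[0,0,0,0]
After op 4 (push 2): stack=[225,2] mem=[0,0,0,0]
After op 5 (/): stack=[112] mem=[0,0,0,0]
After op 6 (push 2): stack=[112,2] mem=[0,0,0,0]
After op 7 (STO M3): stack=[112] mem=[0,0,0,2]
After op 8 (STO M2): stack=[empty] mem=[0,0,112,2]
After op 9 (RCL M3): stack=[2] mem=[0,0,112,2]
After op 10 (dup): stack=[2,2] mem=[0,0,112,2]
After op 11 (/): stack=[1] mem=[0,0,112,2]
After op 12 (pop): stack=[empty] mem=[0,0,112,2]
After op 13 (push 13): stack=[13] mem=[0,0,112,2]
After op 14 (RCL M3): stack=[13,2] mem=[0,0,112,2]
After op 15 (+): stack=[15] mem=[0,0,112,2]
After op 16 (pop): stack=[empty] mem=[0,0,112,2]
After op 17 (RCL M3): stack=[2] mem=[0,0,112,2]
After op 18 (push 5): stack=[2,5] mem=[0,0,112,2]

Answer: 0 0 112 2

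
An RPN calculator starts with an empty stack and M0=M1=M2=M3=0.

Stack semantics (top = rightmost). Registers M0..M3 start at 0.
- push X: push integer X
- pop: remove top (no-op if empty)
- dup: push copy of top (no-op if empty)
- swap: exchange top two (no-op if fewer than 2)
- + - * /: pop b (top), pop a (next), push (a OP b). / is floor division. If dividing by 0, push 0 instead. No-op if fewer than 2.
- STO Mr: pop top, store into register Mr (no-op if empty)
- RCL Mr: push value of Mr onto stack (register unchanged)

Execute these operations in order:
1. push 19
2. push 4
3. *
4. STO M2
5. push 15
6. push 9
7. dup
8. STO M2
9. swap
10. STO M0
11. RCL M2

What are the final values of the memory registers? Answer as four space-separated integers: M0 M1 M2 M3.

After op 1 (push 19): stack=[19] mem=[0,0,0,0]
After op 2 (push 4): stack=[19,4] mem=[0,0,0,0]
After op 3 (*): stack=[76] mem=[0,0,0,0]
After op 4 (STO M2): stack=[empty] mem=[0,0,76,0]
After op 5 (push 15): stack=[15] mem=[0,0,76,0]
After op 6 (push 9): stack=[15,9] mem=[0,0,76,0]
After op 7 (dup): stack=[15,9,9] mem=[0,0,76,0]
After op 8 (STO M2): stack=[15,9] mem=[0,0,9,0]
After op 9 (swap): stack=[9,15] mem=[0,0,9,0]
After op 10 (STO M0): stack=[9] mem=[15,0,9,0]
After op 11 (RCL M2): stack=[9,9] mem=[15,0,9,0]

Answer: 15 0 9 0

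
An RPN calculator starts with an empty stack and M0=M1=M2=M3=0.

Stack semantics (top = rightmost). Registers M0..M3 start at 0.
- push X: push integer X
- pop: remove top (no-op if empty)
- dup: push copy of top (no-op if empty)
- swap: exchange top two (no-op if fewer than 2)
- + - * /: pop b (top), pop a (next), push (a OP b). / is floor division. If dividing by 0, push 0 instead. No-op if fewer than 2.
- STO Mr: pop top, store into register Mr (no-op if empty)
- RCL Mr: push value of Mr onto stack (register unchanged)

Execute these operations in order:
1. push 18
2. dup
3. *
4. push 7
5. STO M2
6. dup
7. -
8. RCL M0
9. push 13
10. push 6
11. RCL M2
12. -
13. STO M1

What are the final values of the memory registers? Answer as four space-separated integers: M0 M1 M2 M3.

Answer: 0 -1 7 0

Derivation:
After op 1 (push 18): stack=[18] mem=[0,0,0,0]
After op 2 (dup): stack=[18,18] mem=[0,0,0,0]
After op 3 (*): stack=[324] mem=[0,0,0,0]
After op 4 (push 7): stack=[324,7] mem=[0,0,0,0]
After op 5 (STO M2): stack=[324] mem=[0,0,7,0]
After op 6 (dup): stack=[324,324] mem=[0,0,7,0]
After op 7 (-): stack=[0] mem=[0,0,7,0]
After op 8 (RCL M0): stack=[0,0] mem=[0,0,7,0]
After op 9 (push 13): stack=[0,0,13] mem=[0,0,7,0]
After op 10 (push 6): stack=[0,0,13,6] mem=[0,0,7,0]
After op 11 (RCL M2): stack=[0,0,13,6,7] mem=[0,0,7,0]
After op 12 (-): stack=[0,0,13,-1] mem=[0,0,7,0]
After op 13 (STO M1): stack=[0,0,13] mem=[0,-1,7,0]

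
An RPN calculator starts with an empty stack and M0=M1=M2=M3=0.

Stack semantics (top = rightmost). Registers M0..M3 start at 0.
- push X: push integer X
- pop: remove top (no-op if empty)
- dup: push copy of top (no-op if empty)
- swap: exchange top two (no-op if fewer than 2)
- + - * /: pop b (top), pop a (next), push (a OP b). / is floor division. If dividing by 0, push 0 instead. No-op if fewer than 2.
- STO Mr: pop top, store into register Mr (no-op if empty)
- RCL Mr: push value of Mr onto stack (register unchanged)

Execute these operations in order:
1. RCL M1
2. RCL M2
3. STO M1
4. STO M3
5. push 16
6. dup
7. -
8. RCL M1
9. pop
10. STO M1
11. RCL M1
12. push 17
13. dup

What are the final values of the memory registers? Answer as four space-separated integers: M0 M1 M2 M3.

Answer: 0 0 0 0

Derivation:
After op 1 (RCL M1): stack=[0] mem=[0,0,0,0]
After op 2 (RCL M2): stack=[0,0] mem=[0,0,0,0]
After op 3 (STO M1): stack=[0] mem=[0,0,0,0]
After op 4 (STO M3): stack=[empty] mem=[0,0,0,0]
After op 5 (push 16): stack=[16] mem=[0,0,0,0]
After op 6 (dup): stack=[16,16] mem=[0,0,0,0]
After op 7 (-): stack=[0] mem=[0,0,0,0]
After op 8 (RCL M1): stack=[0,0] mem=[0,0,0,0]
After op 9 (pop): stack=[0] mem=[0,0,0,0]
After op 10 (STO M1): stack=[empty] mem=[0,0,0,0]
After op 11 (RCL M1): stack=[0] mem=[0,0,0,0]
After op 12 (push 17): stack=[0,17] mem=[0,0,0,0]
After op 13 (dup): stack=[0,17,17] mem=[0,0,0,0]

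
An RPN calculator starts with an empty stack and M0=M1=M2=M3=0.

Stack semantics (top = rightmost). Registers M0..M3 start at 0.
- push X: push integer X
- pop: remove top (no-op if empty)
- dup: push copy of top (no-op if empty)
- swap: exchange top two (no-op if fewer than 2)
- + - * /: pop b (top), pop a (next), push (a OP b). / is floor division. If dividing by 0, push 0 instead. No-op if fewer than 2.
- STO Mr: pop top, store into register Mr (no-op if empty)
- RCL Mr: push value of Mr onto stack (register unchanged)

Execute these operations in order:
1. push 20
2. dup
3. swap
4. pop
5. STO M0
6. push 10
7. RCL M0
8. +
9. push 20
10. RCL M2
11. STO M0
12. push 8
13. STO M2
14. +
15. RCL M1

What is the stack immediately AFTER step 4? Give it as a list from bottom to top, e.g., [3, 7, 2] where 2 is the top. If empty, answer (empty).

After op 1 (push 20): stack=[20] mem=[0,0,0,0]
After op 2 (dup): stack=[20,20] mem=[0,0,0,0]
After op 3 (swap): stack=[20,20] mem=[0,0,0,0]
After op 4 (pop): stack=[20] mem=[0,0,0,0]

[20]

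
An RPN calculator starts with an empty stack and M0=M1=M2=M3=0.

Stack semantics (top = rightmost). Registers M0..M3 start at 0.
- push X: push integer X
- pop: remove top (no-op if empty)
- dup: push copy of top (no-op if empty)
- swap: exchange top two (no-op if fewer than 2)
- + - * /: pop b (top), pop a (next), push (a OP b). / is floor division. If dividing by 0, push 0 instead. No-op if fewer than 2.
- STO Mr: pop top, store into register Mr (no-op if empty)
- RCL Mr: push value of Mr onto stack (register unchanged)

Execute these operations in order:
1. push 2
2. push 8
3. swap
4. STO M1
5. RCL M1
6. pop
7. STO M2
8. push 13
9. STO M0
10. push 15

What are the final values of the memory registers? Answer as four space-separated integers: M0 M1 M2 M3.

After op 1 (push 2): stack=[2] mem=[0,0,0,0]
After op 2 (push 8): stack=[2,8] mem=[0,0,0,0]
After op 3 (swap): stack=[8,2] mem=[0,0,0,0]
After op 4 (STO M1): stack=[8] mem=[0,2,0,0]
After op 5 (RCL M1): stack=[8,2] mem=[0,2,0,0]
After op 6 (pop): stack=[8] mem=[0,2,0,0]
After op 7 (STO M2): stack=[empty] mem=[0,2,8,0]
After op 8 (push 13): stack=[13] mem=[0,2,8,0]
After op 9 (STO M0): stack=[empty] mem=[13,2,8,0]
After op 10 (push 15): stack=[15] mem=[13,2,8,0]

Answer: 13 2 8 0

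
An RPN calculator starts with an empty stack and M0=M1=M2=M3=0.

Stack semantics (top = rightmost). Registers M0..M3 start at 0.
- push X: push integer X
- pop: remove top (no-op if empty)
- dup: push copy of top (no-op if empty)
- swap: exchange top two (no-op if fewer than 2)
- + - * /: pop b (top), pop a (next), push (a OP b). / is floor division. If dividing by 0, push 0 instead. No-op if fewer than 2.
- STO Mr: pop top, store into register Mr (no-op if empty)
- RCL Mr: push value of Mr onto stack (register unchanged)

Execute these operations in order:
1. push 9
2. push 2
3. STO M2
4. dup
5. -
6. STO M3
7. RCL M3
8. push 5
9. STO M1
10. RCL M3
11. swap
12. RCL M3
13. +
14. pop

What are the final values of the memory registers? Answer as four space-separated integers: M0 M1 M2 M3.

After op 1 (push 9): stack=[9] mem=[0,0,0,0]
After op 2 (push 2): stack=[9,2] mem=[0,0,0,0]
After op 3 (STO M2): stack=[9] mem=[0,0,2,0]
After op 4 (dup): stack=[9,9] mem=[0,0,2,0]
After op 5 (-): stack=[0] mem=[0,0,2,0]
After op 6 (STO M3): stack=[empty] mem=[0,0,2,0]
After op 7 (RCL M3): stack=[0] mem=[0,0,2,0]
After op 8 (push 5): stack=[0,5] mem=[0,0,2,0]
After op 9 (STO M1): stack=[0] mem=[0,5,2,0]
After op 10 (RCL M3): stack=[0,0] mem=[0,5,2,0]
After op 11 (swap): stack=[0,0] mem=[0,5,2,0]
After op 12 (RCL M3): stack=[0,0,0] mem=[0,5,2,0]
After op 13 (+): stack=[0,0] mem=[0,5,2,0]
After op 14 (pop): stack=[0] mem=[0,5,2,0]

Answer: 0 5 2 0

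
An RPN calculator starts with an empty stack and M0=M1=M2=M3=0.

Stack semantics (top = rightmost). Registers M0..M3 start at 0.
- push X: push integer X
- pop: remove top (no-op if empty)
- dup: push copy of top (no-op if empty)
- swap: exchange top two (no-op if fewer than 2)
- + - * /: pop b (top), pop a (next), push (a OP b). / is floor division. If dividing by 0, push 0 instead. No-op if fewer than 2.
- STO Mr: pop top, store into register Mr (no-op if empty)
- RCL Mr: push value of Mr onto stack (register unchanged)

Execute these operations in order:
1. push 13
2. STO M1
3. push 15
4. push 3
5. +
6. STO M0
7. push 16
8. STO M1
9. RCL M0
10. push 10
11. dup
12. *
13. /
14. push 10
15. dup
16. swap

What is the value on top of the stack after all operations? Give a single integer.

Answer: 10

Derivation:
After op 1 (push 13): stack=[13] mem=[0,0,0,0]
After op 2 (STO M1): stack=[empty] mem=[0,13,0,0]
After op 3 (push 15): stack=[15] mem=[0,13,0,0]
After op 4 (push 3): stack=[15,3] mem=[0,13,0,0]
After op 5 (+): stack=[18] mem=[0,13,0,0]
After op 6 (STO M0): stack=[empty] mem=[18,13,0,0]
After op 7 (push 16): stack=[16] mem=[18,13,0,0]
After op 8 (STO M1): stack=[empty] mem=[18,16,0,0]
After op 9 (RCL M0): stack=[18] mem=[18,16,0,0]
After op 10 (push 10): stack=[18,10] mem=[18,16,0,0]
After op 11 (dup): stack=[18,10,10] mem=[18,16,0,0]
After op 12 (*): stack=[18,100] mem=[18,16,0,0]
After op 13 (/): stack=[0] mem=[18,16,0,0]
After op 14 (push 10): stack=[0,10] mem=[18,16,0,0]
After op 15 (dup): stack=[0,10,10] mem=[18,16,0,0]
After op 16 (swap): stack=[0,10,10] mem=[18,16,0,0]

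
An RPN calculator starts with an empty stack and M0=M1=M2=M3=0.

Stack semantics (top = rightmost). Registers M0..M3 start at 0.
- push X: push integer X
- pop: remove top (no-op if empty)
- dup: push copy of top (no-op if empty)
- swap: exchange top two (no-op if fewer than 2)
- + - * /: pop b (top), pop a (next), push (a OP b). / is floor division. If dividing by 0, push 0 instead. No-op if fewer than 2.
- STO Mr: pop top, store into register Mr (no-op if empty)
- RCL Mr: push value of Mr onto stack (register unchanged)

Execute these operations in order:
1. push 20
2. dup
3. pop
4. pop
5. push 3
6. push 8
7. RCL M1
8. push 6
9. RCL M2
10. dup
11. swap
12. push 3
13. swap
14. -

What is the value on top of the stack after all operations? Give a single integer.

After op 1 (push 20): stack=[20] mem=[0,0,0,0]
After op 2 (dup): stack=[20,20] mem=[0,0,0,0]
After op 3 (pop): stack=[20] mem=[0,0,0,0]
After op 4 (pop): stack=[empty] mem=[0,0,0,0]
After op 5 (push 3): stack=[3] mem=[0,0,0,0]
After op 6 (push 8): stack=[3,8] mem=[0,0,0,0]
After op 7 (RCL M1): stack=[3,8,0] mem=[0,0,0,0]
After op 8 (push 6): stack=[3,8,0,6] mem=[0,0,0,0]
After op 9 (RCL M2): stack=[3,8,0,6,0] mem=[0,0,0,0]
After op 10 (dup): stack=[3,8,0,6,0,0] mem=[0,0,0,0]
After op 11 (swap): stack=[3,8,0,6,0,0] mem=[0,0,0,0]
After op 12 (push 3): stack=[3,8,0,6,0,0,3] mem=[0,0,0,0]
After op 13 (swap): stack=[3,8,0,6,0,3,0] mem=[0,0,0,0]
After op 14 (-): stack=[3,8,0,6,0,3] mem=[0,0,0,0]

Answer: 3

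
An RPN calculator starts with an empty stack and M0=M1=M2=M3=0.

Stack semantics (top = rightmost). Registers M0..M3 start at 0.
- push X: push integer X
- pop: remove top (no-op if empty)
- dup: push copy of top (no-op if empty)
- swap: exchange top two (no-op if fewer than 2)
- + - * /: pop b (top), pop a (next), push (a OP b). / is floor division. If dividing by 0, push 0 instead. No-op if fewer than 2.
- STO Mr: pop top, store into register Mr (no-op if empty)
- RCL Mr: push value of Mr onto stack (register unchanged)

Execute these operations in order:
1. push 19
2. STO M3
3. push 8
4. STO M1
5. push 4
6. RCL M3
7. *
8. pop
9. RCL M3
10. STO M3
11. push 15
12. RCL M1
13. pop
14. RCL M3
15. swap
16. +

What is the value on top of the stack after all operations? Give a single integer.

Answer: 34

Derivation:
After op 1 (push 19): stack=[19] mem=[0,0,0,0]
After op 2 (STO M3): stack=[empty] mem=[0,0,0,19]
After op 3 (push 8): stack=[8] mem=[0,0,0,19]
After op 4 (STO M1): stack=[empty] mem=[0,8,0,19]
After op 5 (push 4): stack=[4] mem=[0,8,0,19]
After op 6 (RCL M3): stack=[4,19] mem=[0,8,0,19]
After op 7 (*): stack=[76] mem=[0,8,0,19]
After op 8 (pop): stack=[empty] mem=[0,8,0,19]
After op 9 (RCL M3): stack=[19] mem=[0,8,0,19]
After op 10 (STO M3): stack=[empty] mem=[0,8,0,19]
After op 11 (push 15): stack=[15] mem=[0,8,0,19]
After op 12 (RCL M1): stack=[15,8] mem=[0,8,0,19]
After op 13 (pop): stack=[15] mem=[0,8,0,19]
After op 14 (RCL M3): stack=[15,19] mem=[0,8,0,19]
After op 15 (swap): stack=[19,15] mem=[0,8,0,19]
After op 16 (+): stack=[34] mem=[0,8,0,19]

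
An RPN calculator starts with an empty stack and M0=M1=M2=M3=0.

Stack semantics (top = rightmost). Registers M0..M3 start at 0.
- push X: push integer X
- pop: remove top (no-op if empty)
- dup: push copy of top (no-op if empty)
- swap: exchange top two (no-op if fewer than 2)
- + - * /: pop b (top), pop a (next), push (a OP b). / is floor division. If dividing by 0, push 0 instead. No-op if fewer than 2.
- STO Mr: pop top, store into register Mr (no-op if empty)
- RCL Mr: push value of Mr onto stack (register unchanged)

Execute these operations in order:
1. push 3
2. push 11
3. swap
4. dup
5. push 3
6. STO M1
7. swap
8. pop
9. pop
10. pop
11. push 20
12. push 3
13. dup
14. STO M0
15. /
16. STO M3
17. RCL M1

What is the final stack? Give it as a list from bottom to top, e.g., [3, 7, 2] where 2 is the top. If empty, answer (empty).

Answer: [3]

Derivation:
After op 1 (push 3): stack=[3] mem=[0,0,0,0]
After op 2 (push 11): stack=[3,11] mem=[0,0,0,0]
After op 3 (swap): stack=[11,3] mem=[0,0,0,0]
After op 4 (dup): stack=[11,3,3] mem=[0,0,0,0]
After op 5 (push 3): stack=[11,3,3,3] mem=[0,0,0,0]
After op 6 (STO M1): stack=[11,3,3] mem=[0,3,0,0]
After op 7 (swap): stack=[11,3,3] mem=[0,3,0,0]
After op 8 (pop): stack=[11,3] mem=[0,3,0,0]
After op 9 (pop): stack=[11] mem=[0,3,0,0]
After op 10 (pop): stack=[empty] mem=[0,3,0,0]
After op 11 (push 20): stack=[20] mem=[0,3,0,0]
After op 12 (push 3): stack=[20,3] mem=[0,3,0,0]
After op 13 (dup): stack=[20,3,3] mem=[0,3,0,0]
After op 14 (STO M0): stack=[20,3] mem=[3,3,0,0]
After op 15 (/): stack=[6] mem=[3,3,0,0]
After op 16 (STO M3): stack=[empty] mem=[3,3,0,6]
After op 17 (RCL M1): stack=[3] mem=[3,3,0,6]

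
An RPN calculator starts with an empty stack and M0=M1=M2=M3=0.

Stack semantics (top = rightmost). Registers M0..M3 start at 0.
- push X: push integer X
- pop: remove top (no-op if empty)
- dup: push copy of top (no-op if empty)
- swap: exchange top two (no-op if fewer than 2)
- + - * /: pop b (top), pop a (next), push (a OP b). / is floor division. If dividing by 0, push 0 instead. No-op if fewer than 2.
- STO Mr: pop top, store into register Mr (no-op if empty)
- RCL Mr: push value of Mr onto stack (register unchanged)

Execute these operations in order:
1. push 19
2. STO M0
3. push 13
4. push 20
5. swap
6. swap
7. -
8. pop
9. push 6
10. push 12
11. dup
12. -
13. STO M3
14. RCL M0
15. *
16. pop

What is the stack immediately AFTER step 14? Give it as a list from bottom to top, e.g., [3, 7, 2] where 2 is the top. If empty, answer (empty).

After op 1 (push 19): stack=[19] mem=[0,0,0,0]
After op 2 (STO M0): stack=[empty] mem=[19,0,0,0]
After op 3 (push 13): stack=[13] mem=[19,0,0,0]
After op 4 (push 20): stack=[13,20] mem=[19,0,0,0]
After op 5 (swap): stack=[20,13] mem=[19,0,0,0]
After op 6 (swap): stack=[13,20] mem=[19,0,0,0]
After op 7 (-): stack=[-7] mem=[19,0,0,0]
After op 8 (pop): stack=[empty] mem=[19,0,0,0]
After op 9 (push 6): stack=[6] mem=[19,0,0,0]
After op 10 (push 12): stack=[6,12] mem=[19,0,0,0]
After op 11 (dup): stack=[6,12,12] mem=[19,0,0,0]
After op 12 (-): stack=[6,0] mem=[19,0,0,0]
After op 13 (STO M3): stack=[6] mem=[19,0,0,0]
After op 14 (RCL M0): stack=[6,19] mem=[19,0,0,0]

[6, 19]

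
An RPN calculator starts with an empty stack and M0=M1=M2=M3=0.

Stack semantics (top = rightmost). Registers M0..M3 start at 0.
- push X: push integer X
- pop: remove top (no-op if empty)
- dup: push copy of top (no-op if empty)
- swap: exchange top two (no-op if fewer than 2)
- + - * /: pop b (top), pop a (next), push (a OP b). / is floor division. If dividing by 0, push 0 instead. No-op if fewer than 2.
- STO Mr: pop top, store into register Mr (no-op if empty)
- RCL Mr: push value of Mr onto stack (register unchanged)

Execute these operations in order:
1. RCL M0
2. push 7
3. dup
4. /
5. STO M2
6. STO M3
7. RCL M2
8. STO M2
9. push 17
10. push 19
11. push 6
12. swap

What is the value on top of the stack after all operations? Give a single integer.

Answer: 19

Derivation:
After op 1 (RCL M0): stack=[0] mem=[0,0,0,0]
After op 2 (push 7): stack=[0,7] mem=[0,0,0,0]
After op 3 (dup): stack=[0,7,7] mem=[0,0,0,0]
After op 4 (/): stack=[0,1] mem=[0,0,0,0]
After op 5 (STO M2): stack=[0] mem=[0,0,1,0]
After op 6 (STO M3): stack=[empty] mem=[0,0,1,0]
After op 7 (RCL M2): stack=[1] mem=[0,0,1,0]
After op 8 (STO M2): stack=[empty] mem=[0,0,1,0]
After op 9 (push 17): stack=[17] mem=[0,0,1,0]
After op 10 (push 19): stack=[17,19] mem=[0,0,1,0]
After op 11 (push 6): stack=[17,19,6] mem=[0,0,1,0]
After op 12 (swap): stack=[17,6,19] mem=[0,0,1,0]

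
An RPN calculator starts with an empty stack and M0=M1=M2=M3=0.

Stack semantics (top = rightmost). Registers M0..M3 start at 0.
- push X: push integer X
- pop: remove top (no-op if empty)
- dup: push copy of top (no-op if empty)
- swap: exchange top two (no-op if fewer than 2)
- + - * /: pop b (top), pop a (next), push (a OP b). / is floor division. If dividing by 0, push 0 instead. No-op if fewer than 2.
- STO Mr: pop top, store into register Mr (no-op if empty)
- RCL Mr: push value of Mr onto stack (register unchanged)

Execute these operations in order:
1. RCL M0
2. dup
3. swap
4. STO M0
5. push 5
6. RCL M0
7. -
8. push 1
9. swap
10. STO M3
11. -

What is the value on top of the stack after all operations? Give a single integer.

After op 1 (RCL M0): stack=[0] mem=[0,0,0,0]
After op 2 (dup): stack=[0,0] mem=[0,0,0,0]
After op 3 (swap): stack=[0,0] mem=[0,0,0,0]
After op 4 (STO M0): stack=[0] mem=[0,0,0,0]
After op 5 (push 5): stack=[0,5] mem=[0,0,0,0]
After op 6 (RCL M0): stack=[0,5,0] mem=[0,0,0,0]
After op 7 (-): stack=[0,5] mem=[0,0,0,0]
After op 8 (push 1): stack=[0,5,1] mem=[0,0,0,0]
After op 9 (swap): stack=[0,1,5] mem=[0,0,0,0]
After op 10 (STO M3): stack=[0,1] mem=[0,0,0,5]
After op 11 (-): stack=[-1] mem=[0,0,0,5]

Answer: -1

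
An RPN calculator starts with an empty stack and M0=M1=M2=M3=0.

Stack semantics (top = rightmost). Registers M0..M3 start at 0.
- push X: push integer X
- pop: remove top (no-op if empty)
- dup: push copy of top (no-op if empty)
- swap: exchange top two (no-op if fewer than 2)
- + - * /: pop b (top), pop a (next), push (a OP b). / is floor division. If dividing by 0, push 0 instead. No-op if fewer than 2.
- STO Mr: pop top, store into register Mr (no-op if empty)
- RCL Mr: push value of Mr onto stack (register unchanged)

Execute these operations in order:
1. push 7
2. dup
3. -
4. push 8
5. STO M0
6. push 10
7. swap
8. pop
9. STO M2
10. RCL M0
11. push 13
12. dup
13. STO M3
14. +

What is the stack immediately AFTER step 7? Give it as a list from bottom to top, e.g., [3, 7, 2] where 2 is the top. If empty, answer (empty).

After op 1 (push 7): stack=[7] mem=[0,0,0,0]
After op 2 (dup): stack=[7,7] mem=[0,0,0,0]
After op 3 (-): stack=[0] mem=[0,0,0,0]
After op 4 (push 8): stack=[0,8] mem=[0,0,0,0]
After op 5 (STO M0): stack=[0] mem=[8,0,0,0]
After op 6 (push 10): stack=[0,10] mem=[8,0,0,0]
After op 7 (swap): stack=[10,0] mem=[8,0,0,0]

[10, 0]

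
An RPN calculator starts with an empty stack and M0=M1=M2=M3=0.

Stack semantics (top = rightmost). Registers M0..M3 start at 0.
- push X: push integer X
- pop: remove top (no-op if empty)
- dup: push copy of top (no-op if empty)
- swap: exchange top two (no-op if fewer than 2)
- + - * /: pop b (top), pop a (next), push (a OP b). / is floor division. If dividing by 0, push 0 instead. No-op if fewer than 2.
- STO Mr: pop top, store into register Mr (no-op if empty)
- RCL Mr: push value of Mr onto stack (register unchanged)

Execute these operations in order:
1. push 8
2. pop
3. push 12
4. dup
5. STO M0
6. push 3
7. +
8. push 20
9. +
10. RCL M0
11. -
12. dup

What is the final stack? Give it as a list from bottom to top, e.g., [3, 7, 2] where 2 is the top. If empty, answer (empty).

Answer: [23, 23]

Derivation:
After op 1 (push 8): stack=[8] mem=[0,0,0,0]
After op 2 (pop): stack=[empty] mem=[0,0,0,0]
After op 3 (push 12): stack=[12] mem=[0,0,0,0]
After op 4 (dup): stack=[12,12] mem=[0,0,0,0]
After op 5 (STO M0): stack=[12] mem=[12,0,0,0]
After op 6 (push 3): stack=[12,3] mem=[12,0,0,0]
After op 7 (+): stack=[15] mem=[12,0,0,0]
After op 8 (push 20): stack=[15,20] mem=[12,0,0,0]
After op 9 (+): stack=[35] mem=[12,0,0,0]
After op 10 (RCL M0): stack=[35,12] mem=[12,0,0,0]
After op 11 (-): stack=[23] mem=[12,0,0,0]
After op 12 (dup): stack=[23,23] mem=[12,0,0,0]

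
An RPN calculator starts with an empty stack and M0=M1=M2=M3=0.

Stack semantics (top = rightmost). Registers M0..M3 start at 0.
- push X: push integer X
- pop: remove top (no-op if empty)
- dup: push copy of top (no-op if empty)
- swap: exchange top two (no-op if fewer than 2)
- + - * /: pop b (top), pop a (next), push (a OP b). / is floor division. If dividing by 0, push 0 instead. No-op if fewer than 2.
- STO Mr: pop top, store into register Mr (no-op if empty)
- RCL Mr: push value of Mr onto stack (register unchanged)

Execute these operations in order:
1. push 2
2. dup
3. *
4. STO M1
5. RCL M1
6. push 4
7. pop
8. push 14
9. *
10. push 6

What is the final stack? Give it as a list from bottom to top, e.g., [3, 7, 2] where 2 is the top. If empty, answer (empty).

After op 1 (push 2): stack=[2] mem=[0,0,0,0]
After op 2 (dup): stack=[2,2] mem=[0,0,0,0]
After op 3 (*): stack=[4] mem=[0,0,0,0]
After op 4 (STO M1): stack=[empty] mem=[0,4,0,0]
After op 5 (RCL M1): stack=[4] mem=[0,4,0,0]
After op 6 (push 4): stack=[4,4] mem=[0,4,0,0]
After op 7 (pop): stack=[4] mem=[0,4,0,0]
After op 8 (push 14): stack=[4,14] mem=[0,4,0,0]
After op 9 (*): stack=[56] mem=[0,4,0,0]
After op 10 (push 6): stack=[56,6] mem=[0,4,0,0]

Answer: [56, 6]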